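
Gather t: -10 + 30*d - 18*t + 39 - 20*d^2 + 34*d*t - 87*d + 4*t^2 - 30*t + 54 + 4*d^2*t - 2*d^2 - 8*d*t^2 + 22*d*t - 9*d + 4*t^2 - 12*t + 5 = -22*d^2 - 66*d + t^2*(8 - 8*d) + t*(4*d^2 + 56*d - 60) + 88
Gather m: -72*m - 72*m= -144*m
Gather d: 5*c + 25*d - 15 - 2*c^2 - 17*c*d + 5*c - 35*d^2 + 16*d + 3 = -2*c^2 + 10*c - 35*d^2 + d*(41 - 17*c) - 12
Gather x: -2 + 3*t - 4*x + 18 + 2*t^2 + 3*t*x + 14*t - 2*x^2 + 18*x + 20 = 2*t^2 + 17*t - 2*x^2 + x*(3*t + 14) + 36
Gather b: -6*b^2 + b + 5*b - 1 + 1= -6*b^2 + 6*b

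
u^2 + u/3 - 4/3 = (u - 1)*(u + 4/3)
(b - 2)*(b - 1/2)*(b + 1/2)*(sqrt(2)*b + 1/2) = sqrt(2)*b^4 - 2*sqrt(2)*b^3 + b^3/2 - b^2 - sqrt(2)*b^2/4 - b/8 + sqrt(2)*b/2 + 1/4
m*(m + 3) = m^2 + 3*m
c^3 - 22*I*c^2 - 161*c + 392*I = (c - 8*I)*(c - 7*I)^2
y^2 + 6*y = y*(y + 6)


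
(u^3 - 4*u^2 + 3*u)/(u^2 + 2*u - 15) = u*(u - 1)/(u + 5)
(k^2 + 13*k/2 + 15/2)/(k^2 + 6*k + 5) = (k + 3/2)/(k + 1)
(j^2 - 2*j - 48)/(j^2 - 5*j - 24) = (j + 6)/(j + 3)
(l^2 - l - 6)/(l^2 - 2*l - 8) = (l - 3)/(l - 4)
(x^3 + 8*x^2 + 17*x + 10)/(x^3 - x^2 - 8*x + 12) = (x^3 + 8*x^2 + 17*x + 10)/(x^3 - x^2 - 8*x + 12)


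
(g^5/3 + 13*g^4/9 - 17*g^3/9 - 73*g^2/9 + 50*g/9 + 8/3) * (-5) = -5*g^5/3 - 65*g^4/9 + 85*g^3/9 + 365*g^2/9 - 250*g/9 - 40/3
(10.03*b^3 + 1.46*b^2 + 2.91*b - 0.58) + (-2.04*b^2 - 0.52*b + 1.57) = 10.03*b^3 - 0.58*b^2 + 2.39*b + 0.99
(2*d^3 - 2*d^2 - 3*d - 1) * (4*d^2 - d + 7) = 8*d^5 - 10*d^4 + 4*d^3 - 15*d^2 - 20*d - 7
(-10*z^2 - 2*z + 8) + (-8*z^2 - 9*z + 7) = -18*z^2 - 11*z + 15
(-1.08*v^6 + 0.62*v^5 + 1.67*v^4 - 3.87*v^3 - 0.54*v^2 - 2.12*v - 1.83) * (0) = 0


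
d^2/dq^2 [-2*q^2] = -4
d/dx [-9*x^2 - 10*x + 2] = -18*x - 10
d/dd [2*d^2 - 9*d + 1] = 4*d - 9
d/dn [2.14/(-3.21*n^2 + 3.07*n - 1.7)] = (13.7388*n - 6.5698)/(3.21*n^2 - 3.07*n + 1.7)^2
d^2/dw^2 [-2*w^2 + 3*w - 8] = -4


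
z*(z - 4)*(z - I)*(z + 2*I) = z^4 - 4*z^3 + I*z^3 + 2*z^2 - 4*I*z^2 - 8*z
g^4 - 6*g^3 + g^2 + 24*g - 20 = (g - 5)*(g - 2)*(g - 1)*(g + 2)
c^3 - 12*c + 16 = (c - 2)^2*(c + 4)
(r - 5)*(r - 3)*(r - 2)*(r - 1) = r^4 - 11*r^3 + 41*r^2 - 61*r + 30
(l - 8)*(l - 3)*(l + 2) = l^3 - 9*l^2 + 2*l + 48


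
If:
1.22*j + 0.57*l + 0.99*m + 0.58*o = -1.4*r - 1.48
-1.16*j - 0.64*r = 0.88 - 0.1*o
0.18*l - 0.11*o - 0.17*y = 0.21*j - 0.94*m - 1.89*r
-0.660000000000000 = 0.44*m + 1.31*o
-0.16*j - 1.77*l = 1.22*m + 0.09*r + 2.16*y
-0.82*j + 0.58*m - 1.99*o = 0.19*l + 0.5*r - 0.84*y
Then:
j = -1.02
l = 0.75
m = -1.28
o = -0.07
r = 0.46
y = 0.16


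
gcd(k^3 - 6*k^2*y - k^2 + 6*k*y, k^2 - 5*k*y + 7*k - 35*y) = 1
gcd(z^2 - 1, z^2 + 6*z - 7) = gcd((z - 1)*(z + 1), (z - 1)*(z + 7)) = z - 1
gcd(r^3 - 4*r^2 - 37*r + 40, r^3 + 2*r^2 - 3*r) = r - 1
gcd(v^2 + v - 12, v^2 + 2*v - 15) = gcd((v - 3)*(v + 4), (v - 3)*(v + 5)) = v - 3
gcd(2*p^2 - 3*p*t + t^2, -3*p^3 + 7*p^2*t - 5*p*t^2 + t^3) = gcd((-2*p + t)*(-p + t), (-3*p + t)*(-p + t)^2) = p - t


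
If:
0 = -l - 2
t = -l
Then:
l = -2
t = 2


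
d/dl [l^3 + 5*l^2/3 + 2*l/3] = 3*l^2 + 10*l/3 + 2/3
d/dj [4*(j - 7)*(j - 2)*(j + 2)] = 12*j^2 - 56*j - 16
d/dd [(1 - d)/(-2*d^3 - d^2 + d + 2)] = (-4*d - 3)/(4*d^4 + 12*d^3 + 17*d^2 + 12*d + 4)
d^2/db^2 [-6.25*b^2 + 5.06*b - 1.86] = -12.5000000000000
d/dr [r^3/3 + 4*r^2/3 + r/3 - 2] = r^2 + 8*r/3 + 1/3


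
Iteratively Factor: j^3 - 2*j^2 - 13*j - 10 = (j - 5)*(j^2 + 3*j + 2) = (j - 5)*(j + 1)*(j + 2)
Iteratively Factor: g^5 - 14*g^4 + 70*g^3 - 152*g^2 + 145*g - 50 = (g - 1)*(g^4 - 13*g^3 + 57*g^2 - 95*g + 50) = (g - 2)*(g - 1)*(g^3 - 11*g^2 + 35*g - 25) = (g - 5)*(g - 2)*(g - 1)*(g^2 - 6*g + 5) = (g - 5)^2*(g - 2)*(g - 1)*(g - 1)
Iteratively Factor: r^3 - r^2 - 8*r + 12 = (r - 2)*(r^2 + r - 6) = (r - 2)*(r + 3)*(r - 2)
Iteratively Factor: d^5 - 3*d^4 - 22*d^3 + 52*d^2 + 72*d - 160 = (d - 2)*(d^4 - d^3 - 24*d^2 + 4*d + 80) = (d - 2)*(d + 4)*(d^3 - 5*d^2 - 4*d + 20) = (d - 2)^2*(d + 4)*(d^2 - 3*d - 10) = (d - 5)*(d - 2)^2*(d + 4)*(d + 2)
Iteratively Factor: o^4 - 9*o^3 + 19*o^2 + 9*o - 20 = (o - 4)*(o^3 - 5*o^2 - o + 5) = (o - 4)*(o - 1)*(o^2 - 4*o - 5) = (o - 4)*(o - 1)*(o + 1)*(o - 5)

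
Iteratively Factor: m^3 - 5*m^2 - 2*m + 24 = (m + 2)*(m^2 - 7*m + 12) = (m - 4)*(m + 2)*(m - 3)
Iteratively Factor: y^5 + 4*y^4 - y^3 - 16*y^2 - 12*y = (y + 2)*(y^4 + 2*y^3 - 5*y^2 - 6*y) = (y + 1)*(y + 2)*(y^3 + y^2 - 6*y) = (y + 1)*(y + 2)*(y + 3)*(y^2 - 2*y) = y*(y + 1)*(y + 2)*(y + 3)*(y - 2)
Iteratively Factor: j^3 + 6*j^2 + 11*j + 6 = (j + 2)*(j^2 + 4*j + 3) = (j + 1)*(j + 2)*(j + 3)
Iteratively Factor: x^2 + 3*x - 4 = (x - 1)*(x + 4)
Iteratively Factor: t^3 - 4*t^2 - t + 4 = (t - 1)*(t^2 - 3*t - 4) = (t - 4)*(t - 1)*(t + 1)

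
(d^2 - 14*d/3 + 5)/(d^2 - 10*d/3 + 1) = (3*d - 5)/(3*d - 1)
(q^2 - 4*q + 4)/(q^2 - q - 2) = (q - 2)/(q + 1)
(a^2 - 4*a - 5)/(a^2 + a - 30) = (a + 1)/(a + 6)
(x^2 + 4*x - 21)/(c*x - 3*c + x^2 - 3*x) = (x + 7)/(c + x)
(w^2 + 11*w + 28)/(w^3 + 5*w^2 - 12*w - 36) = (w^2 + 11*w + 28)/(w^3 + 5*w^2 - 12*w - 36)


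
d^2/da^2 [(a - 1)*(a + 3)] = 2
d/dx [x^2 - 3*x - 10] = 2*x - 3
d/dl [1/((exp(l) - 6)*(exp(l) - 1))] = (7 - 2*exp(l))*exp(l)/(exp(4*l) - 14*exp(3*l) + 61*exp(2*l) - 84*exp(l) + 36)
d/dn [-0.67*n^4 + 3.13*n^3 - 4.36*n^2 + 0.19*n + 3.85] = -2.68*n^3 + 9.39*n^2 - 8.72*n + 0.19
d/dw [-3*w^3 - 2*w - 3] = -9*w^2 - 2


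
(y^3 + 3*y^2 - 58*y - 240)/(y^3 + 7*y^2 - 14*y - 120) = (y - 8)/(y - 4)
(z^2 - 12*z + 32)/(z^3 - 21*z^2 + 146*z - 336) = (z - 4)/(z^2 - 13*z + 42)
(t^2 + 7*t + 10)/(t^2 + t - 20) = (t + 2)/(t - 4)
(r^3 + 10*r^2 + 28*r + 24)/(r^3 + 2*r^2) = 1 + 8/r + 12/r^2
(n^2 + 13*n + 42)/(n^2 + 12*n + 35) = (n + 6)/(n + 5)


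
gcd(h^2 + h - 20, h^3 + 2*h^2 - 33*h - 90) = h + 5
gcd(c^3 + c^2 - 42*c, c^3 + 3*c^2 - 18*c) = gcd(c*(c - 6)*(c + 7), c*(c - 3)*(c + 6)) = c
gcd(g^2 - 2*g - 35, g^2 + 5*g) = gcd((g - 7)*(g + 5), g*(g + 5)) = g + 5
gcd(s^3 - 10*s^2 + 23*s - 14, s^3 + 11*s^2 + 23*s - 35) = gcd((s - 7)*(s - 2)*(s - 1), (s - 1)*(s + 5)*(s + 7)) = s - 1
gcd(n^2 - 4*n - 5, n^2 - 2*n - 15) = n - 5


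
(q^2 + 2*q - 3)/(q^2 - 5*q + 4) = (q + 3)/(q - 4)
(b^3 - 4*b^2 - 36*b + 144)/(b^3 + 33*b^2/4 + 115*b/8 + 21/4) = 8*(b^2 - 10*b + 24)/(8*b^2 + 18*b + 7)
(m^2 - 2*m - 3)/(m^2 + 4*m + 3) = (m - 3)/(m + 3)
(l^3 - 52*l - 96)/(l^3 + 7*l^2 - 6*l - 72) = (l^2 - 6*l - 16)/(l^2 + l - 12)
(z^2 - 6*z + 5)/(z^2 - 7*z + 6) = (z - 5)/(z - 6)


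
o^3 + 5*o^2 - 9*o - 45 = (o - 3)*(o + 3)*(o + 5)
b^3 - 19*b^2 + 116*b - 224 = (b - 8)*(b - 7)*(b - 4)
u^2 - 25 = (u - 5)*(u + 5)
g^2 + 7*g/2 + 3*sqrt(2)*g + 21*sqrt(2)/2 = (g + 7/2)*(g + 3*sqrt(2))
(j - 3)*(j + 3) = j^2 - 9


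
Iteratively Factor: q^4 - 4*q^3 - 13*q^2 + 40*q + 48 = (q - 4)*(q^3 - 13*q - 12) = (q - 4)*(q + 3)*(q^2 - 3*q - 4) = (q - 4)^2*(q + 3)*(q + 1)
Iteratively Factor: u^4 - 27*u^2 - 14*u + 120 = (u + 4)*(u^3 - 4*u^2 - 11*u + 30) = (u + 3)*(u + 4)*(u^2 - 7*u + 10) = (u - 5)*(u + 3)*(u + 4)*(u - 2)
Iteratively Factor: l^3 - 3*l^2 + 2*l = (l)*(l^2 - 3*l + 2) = l*(l - 1)*(l - 2)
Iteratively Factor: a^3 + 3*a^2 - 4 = (a - 1)*(a^2 + 4*a + 4) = (a - 1)*(a + 2)*(a + 2)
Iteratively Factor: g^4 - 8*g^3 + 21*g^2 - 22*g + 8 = (g - 1)*(g^3 - 7*g^2 + 14*g - 8) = (g - 4)*(g - 1)*(g^2 - 3*g + 2) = (g - 4)*(g - 1)^2*(g - 2)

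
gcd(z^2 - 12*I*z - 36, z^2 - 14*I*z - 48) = z - 6*I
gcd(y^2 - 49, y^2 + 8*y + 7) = y + 7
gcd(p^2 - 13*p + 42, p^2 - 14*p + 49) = p - 7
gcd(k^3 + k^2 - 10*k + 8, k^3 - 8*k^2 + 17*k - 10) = k^2 - 3*k + 2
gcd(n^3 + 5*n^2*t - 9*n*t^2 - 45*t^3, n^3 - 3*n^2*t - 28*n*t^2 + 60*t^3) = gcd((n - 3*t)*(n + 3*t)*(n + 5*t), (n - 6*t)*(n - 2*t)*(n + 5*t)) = n + 5*t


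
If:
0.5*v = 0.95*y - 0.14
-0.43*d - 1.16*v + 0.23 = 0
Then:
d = 1.29023255813953 - 5.12558139534884*y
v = 1.9*y - 0.28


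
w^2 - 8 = (w - 2*sqrt(2))*(w + 2*sqrt(2))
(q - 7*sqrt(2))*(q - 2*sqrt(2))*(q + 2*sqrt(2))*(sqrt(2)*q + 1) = sqrt(2)*q^4 - 13*q^3 - 15*sqrt(2)*q^2 + 104*q + 56*sqrt(2)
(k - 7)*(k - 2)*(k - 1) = k^3 - 10*k^2 + 23*k - 14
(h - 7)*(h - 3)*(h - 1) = h^3 - 11*h^2 + 31*h - 21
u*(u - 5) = u^2 - 5*u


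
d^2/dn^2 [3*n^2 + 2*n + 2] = 6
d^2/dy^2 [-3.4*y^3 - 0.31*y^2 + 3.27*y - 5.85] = -20.4*y - 0.62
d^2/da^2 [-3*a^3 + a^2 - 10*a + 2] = 2 - 18*a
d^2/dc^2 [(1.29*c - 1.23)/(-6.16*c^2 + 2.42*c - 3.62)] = (-(1.29*c - 1.23)*(12.32*c - 2.42)*(24.64*c - 4.84) + (47.6784*c - 21.3972)*(6.16*c^2 - 2.42*c + 3.62))/(6.16*c^2 - 2.42*c + 3.62)^3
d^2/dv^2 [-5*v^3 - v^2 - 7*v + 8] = -30*v - 2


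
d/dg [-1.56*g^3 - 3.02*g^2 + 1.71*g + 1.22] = -4.68*g^2 - 6.04*g + 1.71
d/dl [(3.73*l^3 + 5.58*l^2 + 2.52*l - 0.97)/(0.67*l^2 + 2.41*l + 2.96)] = (2.4991*l^4 + 17.9786*l^3 + 44.8818*l^2 + 34.3334*l + 9.7969)/(0.4489*l^4 + 3.2294*l^3 + 9.7745*l^2 + 14.2672*l + 8.7616)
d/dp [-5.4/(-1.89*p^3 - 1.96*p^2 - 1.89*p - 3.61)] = (-30.618*p^2 - 21.168*p - 10.206)/(1.89*p^3 + 1.96*p^2 + 1.89*p + 3.61)^2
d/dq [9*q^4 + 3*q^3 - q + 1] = 36*q^3 + 9*q^2 - 1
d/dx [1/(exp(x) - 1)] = -1/(4*sinh(x/2)^2)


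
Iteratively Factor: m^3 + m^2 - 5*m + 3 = (m + 3)*(m^2 - 2*m + 1) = (m - 1)*(m + 3)*(m - 1)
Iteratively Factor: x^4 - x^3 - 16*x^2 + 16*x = (x - 1)*(x^3 - 16*x) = x*(x - 1)*(x^2 - 16) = x*(x - 4)*(x - 1)*(x + 4)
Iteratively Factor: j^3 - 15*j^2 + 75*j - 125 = (j - 5)*(j^2 - 10*j + 25) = (j - 5)^2*(j - 5)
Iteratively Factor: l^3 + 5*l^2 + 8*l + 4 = (l + 1)*(l^2 + 4*l + 4) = (l + 1)*(l + 2)*(l + 2)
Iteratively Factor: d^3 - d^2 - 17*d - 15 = (d - 5)*(d^2 + 4*d + 3) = (d - 5)*(d + 1)*(d + 3)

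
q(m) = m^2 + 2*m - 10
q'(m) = 2*m + 2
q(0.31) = -9.28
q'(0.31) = 2.62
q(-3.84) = -2.93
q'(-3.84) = -5.68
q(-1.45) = -10.80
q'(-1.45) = -0.90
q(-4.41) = 0.63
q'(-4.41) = -6.82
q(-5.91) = 13.11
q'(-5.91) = -9.82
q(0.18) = -9.61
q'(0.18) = 2.36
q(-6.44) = 18.59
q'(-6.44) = -10.88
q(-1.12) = -10.99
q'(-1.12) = -0.24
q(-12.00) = 110.00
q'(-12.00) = -22.00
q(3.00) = 5.00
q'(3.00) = 8.00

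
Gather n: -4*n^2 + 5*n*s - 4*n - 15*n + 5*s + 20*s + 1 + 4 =-4*n^2 + n*(5*s - 19) + 25*s + 5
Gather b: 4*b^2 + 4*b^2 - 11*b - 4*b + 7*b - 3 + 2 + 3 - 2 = 8*b^2 - 8*b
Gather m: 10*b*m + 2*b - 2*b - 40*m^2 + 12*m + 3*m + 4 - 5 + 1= -40*m^2 + m*(10*b + 15)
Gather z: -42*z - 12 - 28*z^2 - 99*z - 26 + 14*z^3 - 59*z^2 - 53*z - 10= 14*z^3 - 87*z^2 - 194*z - 48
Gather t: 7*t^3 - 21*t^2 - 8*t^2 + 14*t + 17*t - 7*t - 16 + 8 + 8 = 7*t^3 - 29*t^2 + 24*t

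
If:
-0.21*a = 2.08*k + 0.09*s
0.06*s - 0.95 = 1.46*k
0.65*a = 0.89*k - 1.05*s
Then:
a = 14.92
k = -1.07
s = -10.14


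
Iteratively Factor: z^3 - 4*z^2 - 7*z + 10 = (z - 1)*(z^2 - 3*z - 10) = (z - 5)*(z - 1)*(z + 2)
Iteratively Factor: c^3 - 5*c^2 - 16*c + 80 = (c - 5)*(c^2 - 16) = (c - 5)*(c + 4)*(c - 4)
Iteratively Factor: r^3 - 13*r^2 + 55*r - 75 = (r - 5)*(r^2 - 8*r + 15) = (r - 5)*(r - 3)*(r - 5)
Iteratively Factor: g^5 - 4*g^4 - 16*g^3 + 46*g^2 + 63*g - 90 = (g - 1)*(g^4 - 3*g^3 - 19*g^2 + 27*g + 90) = (g - 1)*(g + 3)*(g^3 - 6*g^2 - g + 30) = (g - 3)*(g - 1)*(g + 3)*(g^2 - 3*g - 10) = (g - 3)*(g - 1)*(g + 2)*(g + 3)*(g - 5)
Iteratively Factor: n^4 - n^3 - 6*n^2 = (n - 3)*(n^3 + 2*n^2) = (n - 3)*(n + 2)*(n^2) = n*(n - 3)*(n + 2)*(n)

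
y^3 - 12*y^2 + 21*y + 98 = (y - 7)^2*(y + 2)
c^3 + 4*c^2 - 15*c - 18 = (c - 3)*(c + 1)*(c + 6)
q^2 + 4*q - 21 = (q - 3)*(q + 7)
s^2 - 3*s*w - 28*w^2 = (s - 7*w)*(s + 4*w)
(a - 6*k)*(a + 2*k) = a^2 - 4*a*k - 12*k^2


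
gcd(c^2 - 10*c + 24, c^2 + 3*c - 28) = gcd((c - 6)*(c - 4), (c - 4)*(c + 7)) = c - 4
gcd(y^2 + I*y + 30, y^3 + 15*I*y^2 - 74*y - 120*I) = y + 6*I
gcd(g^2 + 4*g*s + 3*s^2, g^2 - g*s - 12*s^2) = g + 3*s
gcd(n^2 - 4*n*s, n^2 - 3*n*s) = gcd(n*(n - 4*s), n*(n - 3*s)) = n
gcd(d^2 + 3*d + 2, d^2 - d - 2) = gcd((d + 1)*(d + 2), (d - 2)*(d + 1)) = d + 1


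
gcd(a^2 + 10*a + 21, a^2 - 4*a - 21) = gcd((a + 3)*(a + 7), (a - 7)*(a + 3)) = a + 3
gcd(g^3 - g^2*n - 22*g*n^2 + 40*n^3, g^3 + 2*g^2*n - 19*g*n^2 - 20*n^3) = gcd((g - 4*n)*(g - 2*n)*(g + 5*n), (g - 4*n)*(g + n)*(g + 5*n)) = g^2 + g*n - 20*n^2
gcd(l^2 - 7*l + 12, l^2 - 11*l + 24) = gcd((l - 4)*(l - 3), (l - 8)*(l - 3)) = l - 3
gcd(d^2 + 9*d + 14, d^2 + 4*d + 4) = d + 2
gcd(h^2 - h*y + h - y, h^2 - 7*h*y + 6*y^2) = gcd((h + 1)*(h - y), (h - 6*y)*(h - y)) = -h + y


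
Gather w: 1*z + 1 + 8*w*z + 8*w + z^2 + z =w*(8*z + 8) + z^2 + 2*z + 1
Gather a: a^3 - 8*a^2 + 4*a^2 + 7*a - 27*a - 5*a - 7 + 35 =a^3 - 4*a^2 - 25*a + 28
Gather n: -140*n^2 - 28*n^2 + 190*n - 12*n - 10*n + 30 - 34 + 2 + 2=-168*n^2 + 168*n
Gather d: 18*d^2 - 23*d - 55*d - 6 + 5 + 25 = 18*d^2 - 78*d + 24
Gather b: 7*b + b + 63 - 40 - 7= 8*b + 16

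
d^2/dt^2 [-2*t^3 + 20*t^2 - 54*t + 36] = 40 - 12*t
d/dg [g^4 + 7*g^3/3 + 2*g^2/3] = g*(12*g^2 + 21*g + 4)/3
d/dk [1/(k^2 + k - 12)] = (-2*k - 1)/(k^2 + k - 12)^2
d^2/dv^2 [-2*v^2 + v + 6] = -4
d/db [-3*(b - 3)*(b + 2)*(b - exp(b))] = 3*b^2*exp(b) - 9*b^2 + 3*b*exp(b) + 6*b - 21*exp(b) + 18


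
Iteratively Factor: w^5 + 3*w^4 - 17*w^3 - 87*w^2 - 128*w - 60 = (w + 3)*(w^4 - 17*w^2 - 36*w - 20) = (w + 2)*(w + 3)*(w^3 - 2*w^2 - 13*w - 10) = (w - 5)*(w + 2)*(w + 3)*(w^2 + 3*w + 2) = (w - 5)*(w + 2)^2*(w + 3)*(w + 1)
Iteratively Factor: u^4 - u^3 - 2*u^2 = (u + 1)*(u^3 - 2*u^2) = u*(u + 1)*(u^2 - 2*u) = u^2*(u + 1)*(u - 2)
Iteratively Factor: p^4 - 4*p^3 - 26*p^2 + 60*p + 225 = (p - 5)*(p^3 + p^2 - 21*p - 45) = (p - 5)*(p + 3)*(p^2 - 2*p - 15) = (p - 5)*(p + 3)^2*(p - 5)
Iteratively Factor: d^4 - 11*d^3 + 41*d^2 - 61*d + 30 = (d - 3)*(d^3 - 8*d^2 + 17*d - 10) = (d - 5)*(d - 3)*(d^2 - 3*d + 2) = (d - 5)*(d - 3)*(d - 1)*(d - 2)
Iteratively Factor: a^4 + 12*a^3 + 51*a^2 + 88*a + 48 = (a + 3)*(a^3 + 9*a^2 + 24*a + 16) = (a + 3)*(a + 4)*(a^2 + 5*a + 4) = (a + 3)*(a + 4)^2*(a + 1)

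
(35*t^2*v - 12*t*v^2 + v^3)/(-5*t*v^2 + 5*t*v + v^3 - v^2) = (-7*t + v)/(v - 1)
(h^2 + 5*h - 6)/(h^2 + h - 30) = (h - 1)/(h - 5)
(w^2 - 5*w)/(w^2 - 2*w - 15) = w/(w + 3)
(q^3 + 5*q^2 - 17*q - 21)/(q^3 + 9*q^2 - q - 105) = (q + 1)/(q + 5)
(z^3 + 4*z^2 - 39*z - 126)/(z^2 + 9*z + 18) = (z^2 + z - 42)/(z + 6)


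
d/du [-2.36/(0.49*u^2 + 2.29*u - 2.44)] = (2.3128*u + 5.4044)/(0.49*u^2 + 2.29*u - 2.44)^2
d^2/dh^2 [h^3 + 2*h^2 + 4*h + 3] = 6*h + 4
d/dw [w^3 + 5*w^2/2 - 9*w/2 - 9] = 3*w^2 + 5*w - 9/2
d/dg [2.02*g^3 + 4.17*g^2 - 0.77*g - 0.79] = 6.06*g^2 + 8.34*g - 0.77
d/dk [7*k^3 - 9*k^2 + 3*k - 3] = 21*k^2 - 18*k + 3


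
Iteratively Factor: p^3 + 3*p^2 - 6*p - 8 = (p - 2)*(p^2 + 5*p + 4) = (p - 2)*(p + 4)*(p + 1)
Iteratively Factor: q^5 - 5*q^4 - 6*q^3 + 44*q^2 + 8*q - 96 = (q - 4)*(q^4 - q^3 - 10*q^2 + 4*q + 24) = (q - 4)*(q - 3)*(q^3 + 2*q^2 - 4*q - 8) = (q - 4)*(q - 3)*(q + 2)*(q^2 - 4) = (q - 4)*(q - 3)*(q - 2)*(q + 2)*(q + 2)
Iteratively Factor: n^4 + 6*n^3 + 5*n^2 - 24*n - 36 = (n - 2)*(n^3 + 8*n^2 + 21*n + 18) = (n - 2)*(n + 2)*(n^2 + 6*n + 9) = (n - 2)*(n + 2)*(n + 3)*(n + 3)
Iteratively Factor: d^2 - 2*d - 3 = (d - 3)*(d + 1)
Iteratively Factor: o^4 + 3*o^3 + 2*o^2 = (o)*(o^3 + 3*o^2 + 2*o) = o*(o + 1)*(o^2 + 2*o) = o^2*(o + 1)*(o + 2)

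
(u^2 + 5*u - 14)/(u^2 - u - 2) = (u + 7)/(u + 1)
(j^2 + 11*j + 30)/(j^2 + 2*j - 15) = (j + 6)/(j - 3)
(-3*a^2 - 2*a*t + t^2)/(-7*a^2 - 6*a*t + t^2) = (-3*a + t)/(-7*a + t)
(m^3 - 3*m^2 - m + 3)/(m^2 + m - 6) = (m^3 - 3*m^2 - m + 3)/(m^2 + m - 6)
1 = 1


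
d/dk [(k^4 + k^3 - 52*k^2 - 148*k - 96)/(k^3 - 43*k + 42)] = (k^6 - 77*k^4 + 378*k^3 + 2650*k^2 - 4368*k - 10344)/(k^6 - 86*k^4 + 84*k^3 + 1849*k^2 - 3612*k + 1764)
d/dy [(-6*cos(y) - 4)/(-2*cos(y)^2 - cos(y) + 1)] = 2*(-6*sin(y)^2 + 8*cos(y) + 11)*sin(y)/(cos(y) + cos(2*y))^2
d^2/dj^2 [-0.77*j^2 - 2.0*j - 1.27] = -1.54000000000000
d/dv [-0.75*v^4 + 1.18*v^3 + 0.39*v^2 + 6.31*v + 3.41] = -3.0*v^3 + 3.54*v^2 + 0.78*v + 6.31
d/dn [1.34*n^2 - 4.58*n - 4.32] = 2.68*n - 4.58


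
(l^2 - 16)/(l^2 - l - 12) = (l + 4)/(l + 3)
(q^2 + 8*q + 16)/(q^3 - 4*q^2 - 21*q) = (q^2 + 8*q + 16)/(q*(q^2 - 4*q - 21))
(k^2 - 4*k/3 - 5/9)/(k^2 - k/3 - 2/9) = (3*k - 5)/(3*k - 2)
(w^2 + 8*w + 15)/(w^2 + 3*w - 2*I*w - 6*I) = (w + 5)/(w - 2*I)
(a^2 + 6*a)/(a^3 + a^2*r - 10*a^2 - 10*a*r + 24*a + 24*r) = a*(a + 6)/(a^3 + a^2*r - 10*a^2 - 10*a*r + 24*a + 24*r)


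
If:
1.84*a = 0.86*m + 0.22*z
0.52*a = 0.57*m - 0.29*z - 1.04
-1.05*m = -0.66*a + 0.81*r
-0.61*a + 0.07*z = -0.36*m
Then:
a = -0.42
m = -0.12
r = -0.19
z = -3.06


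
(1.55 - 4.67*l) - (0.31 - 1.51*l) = 1.24 - 3.16*l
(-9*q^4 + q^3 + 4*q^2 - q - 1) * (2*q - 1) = -18*q^5 + 11*q^4 + 7*q^3 - 6*q^2 - q + 1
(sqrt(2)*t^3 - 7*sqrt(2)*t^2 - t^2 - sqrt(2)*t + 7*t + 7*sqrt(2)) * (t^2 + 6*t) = sqrt(2)*t^5 - sqrt(2)*t^4 - t^4 - 43*sqrt(2)*t^3 + t^3 + sqrt(2)*t^2 + 42*t^2 + 42*sqrt(2)*t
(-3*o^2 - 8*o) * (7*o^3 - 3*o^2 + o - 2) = -21*o^5 - 47*o^4 + 21*o^3 - 2*o^2 + 16*o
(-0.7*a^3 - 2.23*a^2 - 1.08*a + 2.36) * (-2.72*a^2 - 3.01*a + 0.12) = 1.904*a^5 + 8.1726*a^4 + 9.5659*a^3 - 3.436*a^2 - 7.2332*a + 0.2832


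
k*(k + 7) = k^2 + 7*k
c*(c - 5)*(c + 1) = c^3 - 4*c^2 - 5*c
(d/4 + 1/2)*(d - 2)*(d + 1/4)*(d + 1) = d^4/4 + 5*d^3/16 - 15*d^2/16 - 5*d/4 - 1/4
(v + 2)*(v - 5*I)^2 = v^3 + 2*v^2 - 10*I*v^2 - 25*v - 20*I*v - 50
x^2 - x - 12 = (x - 4)*(x + 3)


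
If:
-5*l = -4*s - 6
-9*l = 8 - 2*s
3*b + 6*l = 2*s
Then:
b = 38/39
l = -22/13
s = -47/13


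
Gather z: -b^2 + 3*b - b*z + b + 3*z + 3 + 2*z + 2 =-b^2 + 4*b + z*(5 - b) + 5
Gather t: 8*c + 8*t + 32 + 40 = 8*c + 8*t + 72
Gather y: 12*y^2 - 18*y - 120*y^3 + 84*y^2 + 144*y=-120*y^3 + 96*y^2 + 126*y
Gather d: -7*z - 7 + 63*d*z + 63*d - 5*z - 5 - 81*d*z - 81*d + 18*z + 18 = d*(-18*z - 18) + 6*z + 6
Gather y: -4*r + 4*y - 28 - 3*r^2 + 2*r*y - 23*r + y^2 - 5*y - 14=-3*r^2 - 27*r + y^2 + y*(2*r - 1) - 42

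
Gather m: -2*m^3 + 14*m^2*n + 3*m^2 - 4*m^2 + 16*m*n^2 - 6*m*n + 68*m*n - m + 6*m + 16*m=-2*m^3 + m^2*(14*n - 1) + m*(16*n^2 + 62*n + 21)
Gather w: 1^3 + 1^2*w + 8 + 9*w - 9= 10*w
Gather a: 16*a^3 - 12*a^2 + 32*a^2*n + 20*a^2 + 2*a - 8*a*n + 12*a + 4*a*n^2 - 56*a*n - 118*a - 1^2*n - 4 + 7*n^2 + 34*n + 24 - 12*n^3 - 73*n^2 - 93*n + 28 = 16*a^3 + a^2*(32*n + 8) + a*(4*n^2 - 64*n - 104) - 12*n^3 - 66*n^2 - 60*n + 48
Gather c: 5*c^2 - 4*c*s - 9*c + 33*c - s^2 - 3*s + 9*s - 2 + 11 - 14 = 5*c^2 + c*(24 - 4*s) - s^2 + 6*s - 5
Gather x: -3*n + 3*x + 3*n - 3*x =0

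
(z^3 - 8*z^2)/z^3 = (z - 8)/z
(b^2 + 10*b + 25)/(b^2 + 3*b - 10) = (b + 5)/(b - 2)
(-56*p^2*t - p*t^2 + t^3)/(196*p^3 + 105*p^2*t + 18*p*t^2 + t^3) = t*(-8*p + t)/(28*p^2 + 11*p*t + t^2)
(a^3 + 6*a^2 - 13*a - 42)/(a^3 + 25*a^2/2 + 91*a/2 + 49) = 2*(a - 3)/(2*a + 7)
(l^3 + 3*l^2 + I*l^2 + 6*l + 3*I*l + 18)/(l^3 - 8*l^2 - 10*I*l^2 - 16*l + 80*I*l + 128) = (l^2 + 3*l*(1 + I) + 9*I)/(l^2 - 8*l*(1 + I) + 64*I)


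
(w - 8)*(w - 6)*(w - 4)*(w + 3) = w^4 - 15*w^3 + 50*w^2 + 120*w - 576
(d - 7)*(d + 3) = d^2 - 4*d - 21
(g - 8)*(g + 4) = g^2 - 4*g - 32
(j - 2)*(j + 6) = j^2 + 4*j - 12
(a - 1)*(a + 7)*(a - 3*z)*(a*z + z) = a^4*z - 3*a^3*z^2 + 7*a^3*z - 21*a^2*z^2 - a^2*z + 3*a*z^2 - 7*a*z + 21*z^2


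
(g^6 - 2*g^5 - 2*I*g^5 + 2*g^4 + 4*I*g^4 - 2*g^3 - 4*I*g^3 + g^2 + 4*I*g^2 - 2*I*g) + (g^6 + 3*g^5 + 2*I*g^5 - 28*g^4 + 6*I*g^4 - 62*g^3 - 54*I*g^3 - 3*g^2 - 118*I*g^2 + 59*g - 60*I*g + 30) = 2*g^6 + g^5 - 26*g^4 + 10*I*g^4 - 64*g^3 - 58*I*g^3 - 2*g^2 - 114*I*g^2 + 59*g - 62*I*g + 30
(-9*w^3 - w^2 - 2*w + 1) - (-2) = -9*w^3 - w^2 - 2*w + 3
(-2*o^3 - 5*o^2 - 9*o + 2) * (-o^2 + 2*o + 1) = 2*o^5 + o^4 - 3*o^3 - 25*o^2 - 5*o + 2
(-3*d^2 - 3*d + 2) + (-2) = -3*d^2 - 3*d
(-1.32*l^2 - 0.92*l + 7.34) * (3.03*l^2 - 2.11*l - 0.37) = -3.9996*l^4 - 0.00239999999999974*l^3 + 24.6698*l^2 - 15.147*l - 2.7158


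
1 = 1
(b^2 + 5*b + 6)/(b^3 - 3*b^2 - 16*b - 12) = (b + 3)/(b^2 - 5*b - 6)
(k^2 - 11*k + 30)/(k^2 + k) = (k^2 - 11*k + 30)/(k*(k + 1))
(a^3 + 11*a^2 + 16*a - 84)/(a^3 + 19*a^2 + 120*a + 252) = (a - 2)/(a + 6)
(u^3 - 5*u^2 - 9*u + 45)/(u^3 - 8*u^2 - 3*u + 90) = (u - 3)/(u - 6)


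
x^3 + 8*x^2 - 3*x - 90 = (x - 3)*(x + 5)*(x + 6)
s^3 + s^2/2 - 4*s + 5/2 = (s - 1)^2*(s + 5/2)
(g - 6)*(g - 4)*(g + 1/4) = g^3 - 39*g^2/4 + 43*g/2 + 6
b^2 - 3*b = b*(b - 3)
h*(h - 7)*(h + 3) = h^3 - 4*h^2 - 21*h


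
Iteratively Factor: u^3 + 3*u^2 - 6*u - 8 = (u - 2)*(u^2 + 5*u + 4) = (u - 2)*(u + 1)*(u + 4)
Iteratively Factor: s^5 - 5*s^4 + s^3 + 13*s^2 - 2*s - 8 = (s - 2)*(s^4 - 3*s^3 - 5*s^2 + 3*s + 4) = (s - 4)*(s - 2)*(s^3 + s^2 - s - 1) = (s - 4)*(s - 2)*(s - 1)*(s^2 + 2*s + 1) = (s - 4)*(s - 2)*(s - 1)*(s + 1)*(s + 1)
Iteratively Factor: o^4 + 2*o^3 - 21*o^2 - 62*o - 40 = (o + 1)*(o^3 + o^2 - 22*o - 40) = (o + 1)*(o + 2)*(o^2 - o - 20) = (o - 5)*(o + 1)*(o + 2)*(o + 4)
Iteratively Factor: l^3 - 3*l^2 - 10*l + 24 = (l - 4)*(l^2 + l - 6) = (l - 4)*(l - 2)*(l + 3)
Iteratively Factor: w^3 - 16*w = (w - 4)*(w^2 + 4*w) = w*(w - 4)*(w + 4)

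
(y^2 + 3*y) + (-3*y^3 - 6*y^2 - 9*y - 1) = -3*y^3 - 5*y^2 - 6*y - 1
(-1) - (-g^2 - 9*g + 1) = g^2 + 9*g - 2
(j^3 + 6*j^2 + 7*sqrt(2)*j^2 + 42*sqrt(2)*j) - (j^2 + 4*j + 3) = j^3 + 5*j^2 + 7*sqrt(2)*j^2 - 4*j + 42*sqrt(2)*j - 3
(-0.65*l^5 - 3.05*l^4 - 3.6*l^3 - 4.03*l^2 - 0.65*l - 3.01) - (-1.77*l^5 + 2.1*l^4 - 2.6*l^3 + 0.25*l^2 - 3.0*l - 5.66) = 1.12*l^5 - 5.15*l^4 - 1.0*l^3 - 4.28*l^2 + 2.35*l + 2.65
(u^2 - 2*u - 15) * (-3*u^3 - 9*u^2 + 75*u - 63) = -3*u^5 - 3*u^4 + 138*u^3 - 78*u^2 - 999*u + 945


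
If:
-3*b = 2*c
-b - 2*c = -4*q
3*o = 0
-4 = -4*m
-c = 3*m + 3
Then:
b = 4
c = -6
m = 1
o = 0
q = -2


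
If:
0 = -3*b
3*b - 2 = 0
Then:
No Solution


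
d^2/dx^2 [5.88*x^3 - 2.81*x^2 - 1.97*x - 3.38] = 35.28*x - 5.62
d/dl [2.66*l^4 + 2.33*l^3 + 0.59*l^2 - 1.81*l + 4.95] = 10.64*l^3 + 6.99*l^2 + 1.18*l - 1.81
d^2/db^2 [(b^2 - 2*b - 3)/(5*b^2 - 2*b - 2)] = 10*(-8*b^3 - 39*b^2 + 6*b - 6)/(125*b^6 - 150*b^5 - 90*b^4 + 112*b^3 + 36*b^2 - 24*b - 8)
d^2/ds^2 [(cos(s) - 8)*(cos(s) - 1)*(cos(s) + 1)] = cos(s)/4 + 16*cos(2*s) - 9*cos(3*s)/4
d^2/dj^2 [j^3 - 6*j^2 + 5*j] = 6*j - 12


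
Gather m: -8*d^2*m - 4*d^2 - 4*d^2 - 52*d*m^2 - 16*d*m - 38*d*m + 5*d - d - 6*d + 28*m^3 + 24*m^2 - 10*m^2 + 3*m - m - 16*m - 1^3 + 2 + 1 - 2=-8*d^2 - 2*d + 28*m^3 + m^2*(14 - 52*d) + m*(-8*d^2 - 54*d - 14)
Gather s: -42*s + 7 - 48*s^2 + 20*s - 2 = -48*s^2 - 22*s + 5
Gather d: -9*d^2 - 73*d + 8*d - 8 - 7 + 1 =-9*d^2 - 65*d - 14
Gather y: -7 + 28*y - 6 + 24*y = 52*y - 13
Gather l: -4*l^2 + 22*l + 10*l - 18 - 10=-4*l^2 + 32*l - 28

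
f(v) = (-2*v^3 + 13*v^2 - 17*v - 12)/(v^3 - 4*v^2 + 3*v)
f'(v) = (-6*v^2 + 26*v - 17)/(v^3 - 4*v^2 + 3*v) + (-3*v^2 + 8*v - 3)*(-2*v^3 + 13*v^2 - 17*v - 12)/(v^3 - 4*v^2 + 3*v)^2 = (-5*v^2 - 8*v + 4)/(v^2*(v^2 - 2*v + 1))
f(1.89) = 6.00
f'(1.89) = -10.24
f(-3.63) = -2.84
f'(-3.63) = -0.12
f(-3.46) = -2.86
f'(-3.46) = -0.12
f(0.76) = -44.76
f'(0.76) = -149.32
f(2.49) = 2.43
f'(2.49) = -3.41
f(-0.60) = -0.96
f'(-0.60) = 7.60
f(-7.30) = -2.54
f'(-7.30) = -0.06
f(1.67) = 9.04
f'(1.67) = -18.61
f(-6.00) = -2.62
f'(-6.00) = -0.07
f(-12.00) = -2.36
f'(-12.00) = -0.03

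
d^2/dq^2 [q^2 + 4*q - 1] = 2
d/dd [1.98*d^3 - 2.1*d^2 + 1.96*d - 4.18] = 5.94*d^2 - 4.2*d + 1.96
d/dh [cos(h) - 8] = -sin(h)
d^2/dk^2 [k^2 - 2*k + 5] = 2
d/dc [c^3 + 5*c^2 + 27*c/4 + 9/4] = 3*c^2 + 10*c + 27/4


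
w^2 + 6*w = w*(w + 6)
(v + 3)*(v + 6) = v^2 + 9*v + 18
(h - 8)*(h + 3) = h^2 - 5*h - 24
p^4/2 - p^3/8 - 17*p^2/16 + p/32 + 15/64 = (p/2 + 1/4)*(p - 3/2)*(p - 1/2)*(p + 5/4)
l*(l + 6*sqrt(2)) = l^2 + 6*sqrt(2)*l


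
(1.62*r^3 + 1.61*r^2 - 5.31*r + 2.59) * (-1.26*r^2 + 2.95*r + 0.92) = -2.0412*r^5 + 2.7504*r^4 + 12.9305*r^3 - 17.4467*r^2 + 2.7553*r + 2.3828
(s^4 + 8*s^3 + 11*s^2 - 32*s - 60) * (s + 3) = s^5 + 11*s^4 + 35*s^3 + s^2 - 156*s - 180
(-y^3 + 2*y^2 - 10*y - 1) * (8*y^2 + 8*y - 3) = -8*y^5 + 8*y^4 - 61*y^3 - 94*y^2 + 22*y + 3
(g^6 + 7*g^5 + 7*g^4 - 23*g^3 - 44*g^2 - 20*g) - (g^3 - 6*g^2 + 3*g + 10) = g^6 + 7*g^5 + 7*g^4 - 24*g^3 - 38*g^2 - 23*g - 10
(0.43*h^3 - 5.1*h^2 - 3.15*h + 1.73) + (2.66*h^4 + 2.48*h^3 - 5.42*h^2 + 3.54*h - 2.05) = 2.66*h^4 + 2.91*h^3 - 10.52*h^2 + 0.39*h - 0.32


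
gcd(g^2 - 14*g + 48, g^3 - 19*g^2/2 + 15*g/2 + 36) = g - 8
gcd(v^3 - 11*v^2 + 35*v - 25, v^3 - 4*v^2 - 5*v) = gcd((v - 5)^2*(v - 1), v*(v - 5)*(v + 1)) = v - 5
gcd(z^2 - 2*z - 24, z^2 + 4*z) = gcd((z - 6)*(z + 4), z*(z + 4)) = z + 4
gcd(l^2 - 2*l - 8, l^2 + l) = 1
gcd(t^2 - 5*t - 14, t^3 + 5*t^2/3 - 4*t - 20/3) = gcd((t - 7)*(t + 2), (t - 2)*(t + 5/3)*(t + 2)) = t + 2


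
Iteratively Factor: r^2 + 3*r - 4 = (r + 4)*(r - 1)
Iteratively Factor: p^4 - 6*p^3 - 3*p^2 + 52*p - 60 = (p + 3)*(p^3 - 9*p^2 + 24*p - 20) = (p - 2)*(p + 3)*(p^2 - 7*p + 10) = (p - 2)^2*(p + 3)*(p - 5)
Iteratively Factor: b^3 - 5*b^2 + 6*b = (b)*(b^2 - 5*b + 6) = b*(b - 2)*(b - 3)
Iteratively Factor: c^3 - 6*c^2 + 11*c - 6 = (c - 1)*(c^2 - 5*c + 6) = (c - 3)*(c - 1)*(c - 2)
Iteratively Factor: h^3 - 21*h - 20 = (h - 5)*(h^2 + 5*h + 4) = (h - 5)*(h + 4)*(h + 1)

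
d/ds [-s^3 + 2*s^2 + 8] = s*(4 - 3*s)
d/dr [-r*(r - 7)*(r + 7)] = 49 - 3*r^2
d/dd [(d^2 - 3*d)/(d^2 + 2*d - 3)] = (5*d^2 - 6*d + 9)/(d^4 + 4*d^3 - 2*d^2 - 12*d + 9)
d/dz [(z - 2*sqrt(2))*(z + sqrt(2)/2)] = 2*z - 3*sqrt(2)/2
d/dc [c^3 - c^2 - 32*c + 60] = 3*c^2 - 2*c - 32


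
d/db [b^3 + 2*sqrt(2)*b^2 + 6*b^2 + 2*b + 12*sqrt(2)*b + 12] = 3*b^2 + 4*sqrt(2)*b + 12*b + 2 + 12*sqrt(2)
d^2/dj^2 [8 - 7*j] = 0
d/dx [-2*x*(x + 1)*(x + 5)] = -6*x^2 - 24*x - 10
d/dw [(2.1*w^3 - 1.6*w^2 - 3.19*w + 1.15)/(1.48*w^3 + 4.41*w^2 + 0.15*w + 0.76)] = (1.77635683940025e-15*w^5 + 11.629*w^4 + 10.0724*w^3 + 13.5099*w^2 - 12.575*w - 2.5969)/(2.1904*w^6 + 13.0536*w^5 + 19.8921*w^4 + 3.5726*w^3 + 6.7257*w^2 + 0.228*w + 0.5776)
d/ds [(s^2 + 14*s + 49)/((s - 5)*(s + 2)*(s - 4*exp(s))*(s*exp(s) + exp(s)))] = (2*(s - 5)*(s + 1)*(s + 2)*(s + 7)*(s - 4*exp(s)) + (s - 5)*(s + 1)*(s + 2)*(4*exp(s) - 1)*(s^2 + 14*s + 49) - (s - 5)*(s + 1)*(s - 4*exp(s))*(s^2 + 14*s + 49) - (s - 5)*(s + 2)^2*(s - 4*exp(s))*(s^2 + 14*s + 49) - (s + 1)*(s + 2)*(s - 4*exp(s))*(s^2 + 14*s + 49))*exp(-s)/((s - 5)^2*(s + 1)^2*(s + 2)^2*(s - 4*exp(s))^2)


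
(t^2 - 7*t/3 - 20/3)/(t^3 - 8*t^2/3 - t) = (-3*t^2 + 7*t + 20)/(t*(-3*t^2 + 8*t + 3))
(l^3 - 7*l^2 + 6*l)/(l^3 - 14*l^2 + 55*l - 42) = l/(l - 7)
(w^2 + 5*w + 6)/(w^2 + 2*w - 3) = (w + 2)/(w - 1)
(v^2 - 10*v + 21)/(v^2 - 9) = (v - 7)/(v + 3)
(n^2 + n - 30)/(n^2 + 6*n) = (n - 5)/n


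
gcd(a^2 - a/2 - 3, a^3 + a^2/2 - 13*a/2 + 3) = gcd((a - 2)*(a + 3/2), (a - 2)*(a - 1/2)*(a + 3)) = a - 2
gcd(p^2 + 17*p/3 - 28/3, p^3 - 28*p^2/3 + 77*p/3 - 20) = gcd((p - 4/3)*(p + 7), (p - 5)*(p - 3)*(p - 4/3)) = p - 4/3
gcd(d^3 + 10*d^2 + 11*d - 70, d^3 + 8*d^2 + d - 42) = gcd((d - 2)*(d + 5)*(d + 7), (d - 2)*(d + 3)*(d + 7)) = d^2 + 5*d - 14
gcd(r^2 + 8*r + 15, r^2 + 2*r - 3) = r + 3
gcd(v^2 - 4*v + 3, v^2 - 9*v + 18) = v - 3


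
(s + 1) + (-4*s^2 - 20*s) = -4*s^2 - 19*s + 1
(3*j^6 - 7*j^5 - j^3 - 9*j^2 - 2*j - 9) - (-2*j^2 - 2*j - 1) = 3*j^6 - 7*j^5 - j^3 - 7*j^2 - 8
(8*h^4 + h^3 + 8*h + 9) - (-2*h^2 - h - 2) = 8*h^4 + h^3 + 2*h^2 + 9*h + 11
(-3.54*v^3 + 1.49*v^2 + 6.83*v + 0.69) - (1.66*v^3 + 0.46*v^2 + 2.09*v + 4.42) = -5.2*v^3 + 1.03*v^2 + 4.74*v - 3.73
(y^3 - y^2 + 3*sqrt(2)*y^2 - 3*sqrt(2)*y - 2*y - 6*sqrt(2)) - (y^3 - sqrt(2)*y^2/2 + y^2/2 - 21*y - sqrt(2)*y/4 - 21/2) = -3*y^2/2 + 7*sqrt(2)*y^2/2 - 11*sqrt(2)*y/4 + 19*y - 6*sqrt(2) + 21/2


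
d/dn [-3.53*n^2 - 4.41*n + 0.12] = -7.06*n - 4.41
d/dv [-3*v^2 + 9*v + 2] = 9 - 6*v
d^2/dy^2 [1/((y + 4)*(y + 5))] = 2*((y + 4)^2 + (y + 4)*(y + 5) + (y + 5)^2)/((y + 4)^3*(y + 5)^3)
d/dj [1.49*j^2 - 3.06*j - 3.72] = 2.98*j - 3.06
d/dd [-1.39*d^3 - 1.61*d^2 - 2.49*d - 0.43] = -4.17*d^2 - 3.22*d - 2.49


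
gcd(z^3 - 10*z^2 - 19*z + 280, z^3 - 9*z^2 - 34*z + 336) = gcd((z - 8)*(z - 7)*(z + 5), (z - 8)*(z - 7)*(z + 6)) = z^2 - 15*z + 56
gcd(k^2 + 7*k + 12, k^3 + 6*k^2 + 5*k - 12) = k^2 + 7*k + 12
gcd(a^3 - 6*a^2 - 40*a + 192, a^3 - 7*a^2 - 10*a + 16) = a - 8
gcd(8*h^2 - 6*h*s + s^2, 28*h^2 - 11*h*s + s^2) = -4*h + s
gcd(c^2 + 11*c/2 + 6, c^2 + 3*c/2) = c + 3/2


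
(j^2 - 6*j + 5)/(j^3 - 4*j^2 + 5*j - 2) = (j - 5)/(j^2 - 3*j + 2)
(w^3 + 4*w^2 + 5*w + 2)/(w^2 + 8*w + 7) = (w^2 + 3*w + 2)/(w + 7)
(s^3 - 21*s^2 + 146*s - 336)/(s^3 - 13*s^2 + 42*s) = (s - 8)/s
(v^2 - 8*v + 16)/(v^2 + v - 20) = (v - 4)/(v + 5)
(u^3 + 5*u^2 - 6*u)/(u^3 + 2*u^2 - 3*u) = (u + 6)/(u + 3)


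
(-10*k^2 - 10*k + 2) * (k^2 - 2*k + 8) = -10*k^4 + 10*k^3 - 58*k^2 - 84*k + 16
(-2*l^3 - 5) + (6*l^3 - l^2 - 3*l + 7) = 4*l^3 - l^2 - 3*l + 2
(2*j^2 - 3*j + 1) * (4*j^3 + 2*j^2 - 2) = 8*j^5 - 8*j^4 - 2*j^3 - 2*j^2 + 6*j - 2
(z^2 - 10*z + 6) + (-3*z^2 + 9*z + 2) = -2*z^2 - z + 8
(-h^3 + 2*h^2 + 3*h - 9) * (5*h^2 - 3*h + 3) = -5*h^5 + 13*h^4 + 6*h^3 - 48*h^2 + 36*h - 27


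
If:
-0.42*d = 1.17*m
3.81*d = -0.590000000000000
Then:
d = -0.15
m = 0.06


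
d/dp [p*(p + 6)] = 2*p + 6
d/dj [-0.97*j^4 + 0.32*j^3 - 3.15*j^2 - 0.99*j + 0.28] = -3.88*j^3 + 0.96*j^2 - 6.3*j - 0.99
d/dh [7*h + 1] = 7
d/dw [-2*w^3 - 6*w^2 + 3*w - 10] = -6*w^2 - 12*w + 3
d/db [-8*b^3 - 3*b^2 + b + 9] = -24*b^2 - 6*b + 1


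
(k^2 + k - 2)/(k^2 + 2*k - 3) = (k + 2)/(k + 3)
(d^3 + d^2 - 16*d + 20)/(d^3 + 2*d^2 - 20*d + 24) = (d + 5)/(d + 6)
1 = 1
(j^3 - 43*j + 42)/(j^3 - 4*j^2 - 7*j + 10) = (j^2 + j - 42)/(j^2 - 3*j - 10)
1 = 1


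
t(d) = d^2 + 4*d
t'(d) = 2*d + 4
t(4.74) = 41.43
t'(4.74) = 13.48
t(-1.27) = -3.47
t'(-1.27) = 1.46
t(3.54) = 26.69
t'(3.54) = 11.08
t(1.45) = 7.90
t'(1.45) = 6.90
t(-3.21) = -2.54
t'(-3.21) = -2.42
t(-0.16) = -0.61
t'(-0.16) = 3.68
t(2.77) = 18.75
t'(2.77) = 9.54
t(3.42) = 25.38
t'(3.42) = 10.84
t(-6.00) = 12.00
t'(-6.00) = -8.00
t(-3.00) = -3.00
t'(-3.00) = -2.00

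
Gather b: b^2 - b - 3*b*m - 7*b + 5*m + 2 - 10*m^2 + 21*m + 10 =b^2 + b*(-3*m - 8) - 10*m^2 + 26*m + 12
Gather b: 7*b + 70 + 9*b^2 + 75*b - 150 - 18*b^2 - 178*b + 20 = -9*b^2 - 96*b - 60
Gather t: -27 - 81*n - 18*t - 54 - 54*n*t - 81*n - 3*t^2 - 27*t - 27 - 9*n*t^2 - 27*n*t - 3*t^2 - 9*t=-162*n + t^2*(-9*n - 6) + t*(-81*n - 54) - 108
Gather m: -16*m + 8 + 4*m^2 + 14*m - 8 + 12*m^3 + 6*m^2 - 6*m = 12*m^3 + 10*m^2 - 8*m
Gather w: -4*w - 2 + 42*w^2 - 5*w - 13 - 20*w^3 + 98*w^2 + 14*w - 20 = -20*w^3 + 140*w^2 + 5*w - 35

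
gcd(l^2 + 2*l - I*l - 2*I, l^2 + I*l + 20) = 1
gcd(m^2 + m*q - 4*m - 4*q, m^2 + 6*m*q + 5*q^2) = m + q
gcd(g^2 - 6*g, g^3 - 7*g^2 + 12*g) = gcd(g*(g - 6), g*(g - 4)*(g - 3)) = g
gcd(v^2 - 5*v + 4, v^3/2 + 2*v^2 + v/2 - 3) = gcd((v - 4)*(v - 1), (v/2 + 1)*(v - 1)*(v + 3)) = v - 1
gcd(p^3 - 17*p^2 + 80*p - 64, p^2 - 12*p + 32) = p - 8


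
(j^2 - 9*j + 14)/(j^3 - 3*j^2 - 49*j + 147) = (j - 2)/(j^2 + 4*j - 21)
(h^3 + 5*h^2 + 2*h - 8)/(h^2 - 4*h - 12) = (h^2 + 3*h - 4)/(h - 6)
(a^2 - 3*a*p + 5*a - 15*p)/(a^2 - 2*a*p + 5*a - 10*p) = (-a + 3*p)/(-a + 2*p)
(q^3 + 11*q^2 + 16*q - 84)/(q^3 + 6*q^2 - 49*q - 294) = (q - 2)/(q - 7)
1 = 1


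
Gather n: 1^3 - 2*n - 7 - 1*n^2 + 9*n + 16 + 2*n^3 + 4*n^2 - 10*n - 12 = 2*n^3 + 3*n^2 - 3*n - 2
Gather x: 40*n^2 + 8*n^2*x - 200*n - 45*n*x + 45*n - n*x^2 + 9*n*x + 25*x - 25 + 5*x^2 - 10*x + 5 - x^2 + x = 40*n^2 - 155*n + x^2*(4 - n) + x*(8*n^2 - 36*n + 16) - 20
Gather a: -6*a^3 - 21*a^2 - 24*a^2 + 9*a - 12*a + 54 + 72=-6*a^3 - 45*a^2 - 3*a + 126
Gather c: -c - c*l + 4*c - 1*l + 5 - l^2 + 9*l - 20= c*(3 - l) - l^2 + 8*l - 15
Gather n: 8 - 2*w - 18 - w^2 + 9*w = -w^2 + 7*w - 10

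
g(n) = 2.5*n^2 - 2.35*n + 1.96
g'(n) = 5.0*n - 2.35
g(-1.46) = 10.72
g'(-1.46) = -9.65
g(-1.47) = 10.82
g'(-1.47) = -9.70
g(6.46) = 91.11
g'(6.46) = 29.95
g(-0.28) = 2.81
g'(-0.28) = -3.75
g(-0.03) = 2.03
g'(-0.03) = -2.50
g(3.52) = 24.66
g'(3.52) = 15.25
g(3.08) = 18.44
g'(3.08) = 13.05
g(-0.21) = 2.56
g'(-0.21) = -3.40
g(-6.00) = 106.06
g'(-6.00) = -32.35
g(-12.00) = 390.16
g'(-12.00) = -62.35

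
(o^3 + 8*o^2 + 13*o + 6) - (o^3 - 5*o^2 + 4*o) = 13*o^2 + 9*o + 6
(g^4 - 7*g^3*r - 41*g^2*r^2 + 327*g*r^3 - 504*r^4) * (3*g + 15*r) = 3*g^5 - 6*g^4*r - 228*g^3*r^2 + 366*g^2*r^3 + 3393*g*r^4 - 7560*r^5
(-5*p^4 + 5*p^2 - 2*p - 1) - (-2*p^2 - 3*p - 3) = -5*p^4 + 7*p^2 + p + 2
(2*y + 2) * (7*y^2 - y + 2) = 14*y^3 + 12*y^2 + 2*y + 4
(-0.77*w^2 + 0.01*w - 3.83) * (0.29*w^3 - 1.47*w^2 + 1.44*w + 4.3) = -0.2233*w^5 + 1.1348*w^4 - 2.2342*w^3 + 2.3335*w^2 - 5.4722*w - 16.469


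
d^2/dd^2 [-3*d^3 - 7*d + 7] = -18*d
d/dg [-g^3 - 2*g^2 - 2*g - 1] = -3*g^2 - 4*g - 2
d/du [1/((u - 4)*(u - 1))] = (5 - 2*u)/(u^4 - 10*u^3 + 33*u^2 - 40*u + 16)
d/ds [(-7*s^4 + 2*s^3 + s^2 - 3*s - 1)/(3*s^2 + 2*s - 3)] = (-42*s^5 - 36*s^4 + 92*s^3 - 7*s^2 + 11)/(9*s^4 + 12*s^3 - 14*s^2 - 12*s + 9)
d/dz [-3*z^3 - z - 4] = -9*z^2 - 1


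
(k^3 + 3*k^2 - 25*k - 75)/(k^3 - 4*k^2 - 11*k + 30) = (k + 5)/(k - 2)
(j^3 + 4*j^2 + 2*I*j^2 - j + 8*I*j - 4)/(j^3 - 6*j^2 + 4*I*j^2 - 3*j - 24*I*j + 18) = (j^2 + j*(4 + I) + 4*I)/(j^2 + 3*j*(-2 + I) - 18*I)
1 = 1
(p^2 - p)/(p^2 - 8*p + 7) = p/(p - 7)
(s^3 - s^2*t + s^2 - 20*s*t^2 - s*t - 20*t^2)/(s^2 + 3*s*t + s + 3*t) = (s^2 - s*t - 20*t^2)/(s + 3*t)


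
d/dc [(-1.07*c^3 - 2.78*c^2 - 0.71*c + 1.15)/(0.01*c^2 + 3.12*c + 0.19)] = (-0.0107*c^4 - 6.6768*c^3 - 9.2764*c^2 - 1.0794*c - 3.7229)/(0.0001*c^4 + 0.0624*c^3 + 9.7382*c^2 + 1.1856*c + 0.0361)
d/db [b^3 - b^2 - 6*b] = 3*b^2 - 2*b - 6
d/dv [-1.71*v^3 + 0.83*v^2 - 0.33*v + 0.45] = -5.13*v^2 + 1.66*v - 0.33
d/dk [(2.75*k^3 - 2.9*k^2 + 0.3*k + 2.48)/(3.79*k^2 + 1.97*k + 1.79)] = (10.4225*k^4 + 10.835*k^3 + 7.9175*k^2 - 29.1804*k - 4.3486)/(14.3641*k^4 + 14.9326*k^3 + 17.4491*k^2 + 7.0526*k + 3.2041)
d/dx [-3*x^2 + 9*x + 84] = 9 - 6*x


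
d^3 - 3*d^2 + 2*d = d*(d - 2)*(d - 1)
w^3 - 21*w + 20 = (w - 4)*(w - 1)*(w + 5)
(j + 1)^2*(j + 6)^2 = j^4 + 14*j^3 + 61*j^2 + 84*j + 36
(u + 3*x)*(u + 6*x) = u^2 + 9*u*x + 18*x^2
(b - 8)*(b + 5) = b^2 - 3*b - 40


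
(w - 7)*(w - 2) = w^2 - 9*w + 14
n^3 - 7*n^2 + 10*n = n*(n - 5)*(n - 2)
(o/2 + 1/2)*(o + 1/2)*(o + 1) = o^3/2 + 5*o^2/4 + o + 1/4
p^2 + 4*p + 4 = (p + 2)^2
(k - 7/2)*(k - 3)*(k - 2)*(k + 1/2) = k^4 - 8*k^3 + 77*k^2/4 - 37*k/4 - 21/2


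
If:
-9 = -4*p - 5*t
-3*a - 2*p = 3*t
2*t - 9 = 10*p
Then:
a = -54/29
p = -27/58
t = 63/29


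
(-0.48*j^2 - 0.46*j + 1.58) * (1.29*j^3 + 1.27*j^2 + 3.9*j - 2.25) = -0.6192*j^5 - 1.203*j^4 - 0.418*j^3 + 1.2926*j^2 + 7.197*j - 3.555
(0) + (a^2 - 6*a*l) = a^2 - 6*a*l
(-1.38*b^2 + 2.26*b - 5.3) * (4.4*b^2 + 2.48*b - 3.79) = -6.072*b^4 + 6.5216*b^3 - 12.485*b^2 - 21.7094*b + 20.087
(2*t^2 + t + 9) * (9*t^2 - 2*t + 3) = 18*t^4 + 5*t^3 + 85*t^2 - 15*t + 27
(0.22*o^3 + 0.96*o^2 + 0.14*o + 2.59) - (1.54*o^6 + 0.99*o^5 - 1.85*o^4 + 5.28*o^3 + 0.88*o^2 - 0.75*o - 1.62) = -1.54*o^6 - 0.99*o^5 + 1.85*o^4 - 5.06*o^3 + 0.08*o^2 + 0.89*o + 4.21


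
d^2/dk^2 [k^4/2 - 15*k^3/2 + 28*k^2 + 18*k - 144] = 6*k^2 - 45*k + 56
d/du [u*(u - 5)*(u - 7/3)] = 3*u^2 - 44*u/3 + 35/3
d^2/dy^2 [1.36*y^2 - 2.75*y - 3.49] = 2.72000000000000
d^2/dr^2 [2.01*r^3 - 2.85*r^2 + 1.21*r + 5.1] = 12.06*r - 5.7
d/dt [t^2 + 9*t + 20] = 2*t + 9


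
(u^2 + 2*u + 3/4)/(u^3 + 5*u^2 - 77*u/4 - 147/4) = (2*u + 1)/(2*u^2 + 7*u - 49)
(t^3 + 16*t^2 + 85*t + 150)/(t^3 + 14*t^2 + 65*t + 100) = (t + 6)/(t + 4)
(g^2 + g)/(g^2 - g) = (g + 1)/(g - 1)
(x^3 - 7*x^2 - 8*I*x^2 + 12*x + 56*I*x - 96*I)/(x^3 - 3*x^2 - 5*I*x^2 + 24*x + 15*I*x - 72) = (x - 4)/(x + 3*I)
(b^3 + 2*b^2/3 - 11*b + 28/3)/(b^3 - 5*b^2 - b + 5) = (3*b^2 + 5*b - 28)/(3*(b^2 - 4*b - 5))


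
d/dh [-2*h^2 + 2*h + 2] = 2 - 4*h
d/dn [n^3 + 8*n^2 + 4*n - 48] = 3*n^2 + 16*n + 4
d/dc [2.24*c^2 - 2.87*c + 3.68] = 4.48*c - 2.87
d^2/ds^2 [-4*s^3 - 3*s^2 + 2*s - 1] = -24*s - 6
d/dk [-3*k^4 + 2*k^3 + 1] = k^2*(6 - 12*k)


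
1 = 1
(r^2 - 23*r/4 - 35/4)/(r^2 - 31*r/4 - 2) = (-4*r^2 + 23*r + 35)/(-4*r^2 + 31*r + 8)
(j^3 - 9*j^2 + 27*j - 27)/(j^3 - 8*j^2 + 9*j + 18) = (j^2 - 6*j + 9)/(j^2 - 5*j - 6)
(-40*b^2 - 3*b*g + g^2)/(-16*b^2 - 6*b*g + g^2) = (5*b + g)/(2*b + g)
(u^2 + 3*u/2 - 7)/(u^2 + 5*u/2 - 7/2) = (u - 2)/(u - 1)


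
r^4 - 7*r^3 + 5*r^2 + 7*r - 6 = (r - 6)*(r - 1)^2*(r + 1)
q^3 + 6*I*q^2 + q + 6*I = (q - I)*(q + I)*(q + 6*I)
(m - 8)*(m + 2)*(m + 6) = m^3 - 52*m - 96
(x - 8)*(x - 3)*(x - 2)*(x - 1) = x^4 - 14*x^3 + 59*x^2 - 94*x + 48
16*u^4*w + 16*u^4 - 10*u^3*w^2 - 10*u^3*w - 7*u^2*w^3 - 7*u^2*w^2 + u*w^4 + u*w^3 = (-8*u + w)*(-u + w)*(2*u + w)*(u*w + u)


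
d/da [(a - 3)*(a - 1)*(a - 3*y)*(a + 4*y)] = 4*a^3 + 3*a^2*y - 12*a^2 - 24*a*y^2 - 8*a*y + 6*a + 48*y^2 + 3*y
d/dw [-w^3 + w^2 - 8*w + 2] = -3*w^2 + 2*w - 8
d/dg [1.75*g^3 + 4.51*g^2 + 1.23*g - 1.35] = 5.25*g^2 + 9.02*g + 1.23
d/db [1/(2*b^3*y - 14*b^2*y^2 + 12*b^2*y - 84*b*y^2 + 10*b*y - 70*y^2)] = (-3*b^2 + 14*b*y - 12*b + 42*y - 5)/(2*y*(b^3 - 7*b^2*y + 6*b^2 - 42*b*y + 5*b - 35*y)^2)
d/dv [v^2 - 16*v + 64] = 2*v - 16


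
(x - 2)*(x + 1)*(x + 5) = x^3 + 4*x^2 - 7*x - 10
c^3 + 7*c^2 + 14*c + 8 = (c + 1)*(c + 2)*(c + 4)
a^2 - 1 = (a - 1)*(a + 1)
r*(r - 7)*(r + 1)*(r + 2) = r^4 - 4*r^3 - 19*r^2 - 14*r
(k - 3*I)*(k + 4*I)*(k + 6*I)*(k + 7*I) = k^4 + 14*I*k^3 - 43*k^2 + 114*I*k - 504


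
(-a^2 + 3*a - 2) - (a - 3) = -a^2 + 2*a + 1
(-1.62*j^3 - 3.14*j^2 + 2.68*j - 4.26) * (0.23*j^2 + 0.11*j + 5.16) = -0.3726*j^5 - 0.9004*j^4 - 8.0882*j^3 - 16.8874*j^2 + 13.3602*j - 21.9816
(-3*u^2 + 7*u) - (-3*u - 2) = -3*u^2 + 10*u + 2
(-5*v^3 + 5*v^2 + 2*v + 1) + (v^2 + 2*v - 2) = -5*v^3 + 6*v^2 + 4*v - 1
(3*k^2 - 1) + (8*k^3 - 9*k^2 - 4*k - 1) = 8*k^3 - 6*k^2 - 4*k - 2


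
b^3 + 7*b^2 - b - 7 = (b - 1)*(b + 1)*(b + 7)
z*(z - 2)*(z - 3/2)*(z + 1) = z^4 - 5*z^3/2 - z^2/2 + 3*z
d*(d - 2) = d^2 - 2*d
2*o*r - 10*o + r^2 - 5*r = (2*o + r)*(r - 5)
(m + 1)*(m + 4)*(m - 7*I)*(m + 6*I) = m^4 + 5*m^3 - I*m^3 + 46*m^2 - 5*I*m^2 + 210*m - 4*I*m + 168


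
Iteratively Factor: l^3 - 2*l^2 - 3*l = (l)*(l^2 - 2*l - 3) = l*(l - 3)*(l + 1)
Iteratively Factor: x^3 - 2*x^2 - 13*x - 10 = (x + 1)*(x^2 - 3*x - 10) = (x + 1)*(x + 2)*(x - 5)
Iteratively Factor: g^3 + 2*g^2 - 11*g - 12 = (g + 1)*(g^2 + g - 12) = (g + 1)*(g + 4)*(g - 3)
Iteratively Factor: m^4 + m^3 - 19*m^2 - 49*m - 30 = (m + 2)*(m^3 - m^2 - 17*m - 15) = (m + 1)*(m + 2)*(m^2 - 2*m - 15) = (m - 5)*(m + 1)*(m + 2)*(m + 3)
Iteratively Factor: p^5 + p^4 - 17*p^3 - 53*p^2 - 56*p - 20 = (p + 1)*(p^4 - 17*p^2 - 36*p - 20) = (p - 5)*(p + 1)*(p^3 + 5*p^2 + 8*p + 4) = (p - 5)*(p + 1)^2*(p^2 + 4*p + 4) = (p - 5)*(p + 1)^2*(p + 2)*(p + 2)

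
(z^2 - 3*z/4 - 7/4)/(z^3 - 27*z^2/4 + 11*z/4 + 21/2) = 1/(z - 6)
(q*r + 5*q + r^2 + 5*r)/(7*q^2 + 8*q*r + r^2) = (r + 5)/(7*q + r)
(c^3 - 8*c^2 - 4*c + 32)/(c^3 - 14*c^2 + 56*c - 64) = (c + 2)/(c - 4)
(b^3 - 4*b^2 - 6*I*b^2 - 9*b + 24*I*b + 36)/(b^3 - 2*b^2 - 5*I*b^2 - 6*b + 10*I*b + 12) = (b^2 - b*(4 + 3*I) + 12*I)/(b^2 - 2*b*(1 + I) + 4*I)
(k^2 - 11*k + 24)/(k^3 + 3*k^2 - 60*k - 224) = (k - 3)/(k^2 + 11*k + 28)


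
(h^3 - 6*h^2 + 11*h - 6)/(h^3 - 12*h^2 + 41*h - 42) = (h - 1)/(h - 7)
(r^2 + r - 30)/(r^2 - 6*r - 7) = (-r^2 - r + 30)/(-r^2 + 6*r + 7)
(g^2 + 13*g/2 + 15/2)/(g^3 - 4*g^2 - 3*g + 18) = (2*g^2 + 13*g + 15)/(2*(g^3 - 4*g^2 - 3*g + 18))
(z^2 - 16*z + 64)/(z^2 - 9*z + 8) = (z - 8)/(z - 1)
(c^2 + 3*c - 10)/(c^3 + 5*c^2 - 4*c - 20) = 1/(c + 2)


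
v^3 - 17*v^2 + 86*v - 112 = (v - 8)*(v - 7)*(v - 2)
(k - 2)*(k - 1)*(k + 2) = k^3 - k^2 - 4*k + 4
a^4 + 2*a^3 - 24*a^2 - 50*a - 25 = (a - 5)*(a + 1)^2*(a + 5)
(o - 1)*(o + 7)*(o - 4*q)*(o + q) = o^4 - 3*o^3*q + 6*o^3 - 4*o^2*q^2 - 18*o^2*q - 7*o^2 - 24*o*q^2 + 21*o*q + 28*q^2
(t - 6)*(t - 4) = t^2 - 10*t + 24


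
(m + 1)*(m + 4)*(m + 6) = m^3 + 11*m^2 + 34*m + 24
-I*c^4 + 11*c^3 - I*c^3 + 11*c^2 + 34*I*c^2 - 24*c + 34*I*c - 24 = (c + I)*(c + 4*I)*(c + 6*I)*(-I*c - I)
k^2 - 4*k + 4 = (k - 2)^2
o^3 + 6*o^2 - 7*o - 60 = (o - 3)*(o + 4)*(o + 5)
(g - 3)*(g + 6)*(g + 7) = g^3 + 10*g^2 + 3*g - 126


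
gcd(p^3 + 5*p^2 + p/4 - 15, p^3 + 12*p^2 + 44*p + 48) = p + 4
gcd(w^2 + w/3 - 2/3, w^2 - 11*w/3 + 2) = w - 2/3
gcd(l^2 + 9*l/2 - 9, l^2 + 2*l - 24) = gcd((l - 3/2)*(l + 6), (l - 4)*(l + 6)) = l + 6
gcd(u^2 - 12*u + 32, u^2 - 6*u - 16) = u - 8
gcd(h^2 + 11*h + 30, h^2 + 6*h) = h + 6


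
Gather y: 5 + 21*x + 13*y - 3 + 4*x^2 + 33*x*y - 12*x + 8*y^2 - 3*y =4*x^2 + 9*x + 8*y^2 + y*(33*x + 10) + 2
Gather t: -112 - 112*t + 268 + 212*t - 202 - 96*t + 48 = 4*t + 2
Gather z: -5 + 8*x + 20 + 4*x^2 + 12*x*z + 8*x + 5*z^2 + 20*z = 4*x^2 + 16*x + 5*z^2 + z*(12*x + 20) + 15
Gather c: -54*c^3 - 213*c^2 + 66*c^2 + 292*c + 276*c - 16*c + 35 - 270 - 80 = -54*c^3 - 147*c^2 + 552*c - 315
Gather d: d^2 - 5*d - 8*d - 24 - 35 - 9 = d^2 - 13*d - 68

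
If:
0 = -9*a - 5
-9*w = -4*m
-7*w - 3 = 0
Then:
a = -5/9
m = -27/28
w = -3/7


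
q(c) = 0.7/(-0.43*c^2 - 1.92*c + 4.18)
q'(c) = 0.7*(0.86*c + 1.92)/(-0.43*c^2 - 1.92*c + 4.18)^2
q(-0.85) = 0.13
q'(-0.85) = 0.03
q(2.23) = -0.31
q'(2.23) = 0.54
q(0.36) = 0.20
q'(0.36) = 0.13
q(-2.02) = 0.11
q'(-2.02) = 0.00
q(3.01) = -0.13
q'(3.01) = 0.10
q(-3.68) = 0.13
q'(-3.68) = -0.03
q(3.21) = -0.11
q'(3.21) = 0.08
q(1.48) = 1.77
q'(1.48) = 14.21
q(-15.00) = -0.01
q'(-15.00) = -0.00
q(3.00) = -0.13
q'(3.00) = 0.11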